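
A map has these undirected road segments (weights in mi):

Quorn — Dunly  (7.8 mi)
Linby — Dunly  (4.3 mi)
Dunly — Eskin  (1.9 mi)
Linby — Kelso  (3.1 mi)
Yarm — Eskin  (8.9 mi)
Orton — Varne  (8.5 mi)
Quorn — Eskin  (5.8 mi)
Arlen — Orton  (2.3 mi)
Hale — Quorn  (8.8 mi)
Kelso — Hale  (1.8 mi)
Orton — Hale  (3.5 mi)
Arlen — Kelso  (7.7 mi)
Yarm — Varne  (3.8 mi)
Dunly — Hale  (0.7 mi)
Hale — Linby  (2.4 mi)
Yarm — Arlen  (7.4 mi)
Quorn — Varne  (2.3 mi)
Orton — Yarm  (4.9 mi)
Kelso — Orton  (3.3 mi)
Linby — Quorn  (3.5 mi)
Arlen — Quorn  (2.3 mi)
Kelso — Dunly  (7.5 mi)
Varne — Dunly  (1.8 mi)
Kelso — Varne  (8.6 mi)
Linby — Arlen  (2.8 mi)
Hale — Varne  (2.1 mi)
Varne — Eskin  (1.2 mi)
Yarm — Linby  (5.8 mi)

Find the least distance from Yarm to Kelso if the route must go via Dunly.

8.1 mi

Best Yarm to Dunly: Yarm–Varne–Dunly costing 5.6
Best Dunly to Kelso: Dunly–Hale–Kelso costing 2.5
Total via Dunly: 5.6 + 2.5 = 8.1 mi.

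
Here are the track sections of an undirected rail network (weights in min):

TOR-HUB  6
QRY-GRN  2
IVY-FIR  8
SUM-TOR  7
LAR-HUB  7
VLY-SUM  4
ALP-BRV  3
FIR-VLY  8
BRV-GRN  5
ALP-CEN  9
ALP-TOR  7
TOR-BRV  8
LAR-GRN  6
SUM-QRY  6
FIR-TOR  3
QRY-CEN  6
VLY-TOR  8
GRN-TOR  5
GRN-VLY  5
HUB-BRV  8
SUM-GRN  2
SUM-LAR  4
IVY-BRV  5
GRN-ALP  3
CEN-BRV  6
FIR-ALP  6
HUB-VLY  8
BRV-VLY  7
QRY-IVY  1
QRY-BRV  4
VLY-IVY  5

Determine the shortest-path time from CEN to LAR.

14 min

Enumerating some paths:
CEN–BRV–GRN–SUM–LAR: 6+5+2+4 = 17
CEN–QRY–SUM–LAR: 6+6+4 = 16
CEN–QRY–GRN–LAR: 6+2+6 = 14
CEN–BRV–GRN–LAR: 6+5+6 = 17
Cheapest is CEN–QRY–GRN–LAR at 14 min.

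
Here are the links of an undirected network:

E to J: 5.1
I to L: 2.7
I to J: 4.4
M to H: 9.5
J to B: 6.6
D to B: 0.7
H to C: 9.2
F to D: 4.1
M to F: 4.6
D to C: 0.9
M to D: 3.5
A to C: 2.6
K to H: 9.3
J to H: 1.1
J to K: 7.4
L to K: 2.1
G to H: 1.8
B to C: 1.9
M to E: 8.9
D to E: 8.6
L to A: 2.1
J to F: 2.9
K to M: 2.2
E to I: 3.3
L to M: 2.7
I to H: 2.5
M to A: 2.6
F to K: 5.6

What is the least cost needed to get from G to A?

Enumerating some paths:
G - H - I - L - A: 1.8+2.5+2.7+2.1 = 9.1
G - H - J - I - L - A: 1.8+1.1+4.4+2.7+2.1 = 12.1
The minimum is 9.1 via G - H - I - L - A.

9.1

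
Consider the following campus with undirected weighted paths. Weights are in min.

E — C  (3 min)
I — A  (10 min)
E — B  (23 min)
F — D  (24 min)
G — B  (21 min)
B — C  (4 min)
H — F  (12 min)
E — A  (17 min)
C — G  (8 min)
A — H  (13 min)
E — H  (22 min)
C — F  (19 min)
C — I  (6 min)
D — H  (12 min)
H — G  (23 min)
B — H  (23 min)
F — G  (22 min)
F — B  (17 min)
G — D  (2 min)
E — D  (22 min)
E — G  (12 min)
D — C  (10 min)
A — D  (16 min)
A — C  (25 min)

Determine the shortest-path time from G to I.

Shortest distances from G:
G: 0
D: 2  (via G)
C: 8  (via G)
E: 11  (via C)
B: 12  (via C)
H: 14  (via D)
I: 14  (via C)
Shortest route: G → C → I = 14 min.

14 min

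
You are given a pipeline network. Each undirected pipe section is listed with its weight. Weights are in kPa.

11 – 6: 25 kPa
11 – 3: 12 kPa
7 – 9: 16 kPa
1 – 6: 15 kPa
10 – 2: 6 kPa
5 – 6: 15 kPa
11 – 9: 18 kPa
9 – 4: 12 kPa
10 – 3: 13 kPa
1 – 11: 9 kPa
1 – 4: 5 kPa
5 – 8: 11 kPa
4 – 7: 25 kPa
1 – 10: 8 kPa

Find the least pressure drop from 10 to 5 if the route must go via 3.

64 kPa

Best 10 to 3: 10 → 3 costing 13
Shortest 3→5: 3 → 11 → 1 → 6 → 5 = 51
Total via 3: 13 + 51 = 64 kPa.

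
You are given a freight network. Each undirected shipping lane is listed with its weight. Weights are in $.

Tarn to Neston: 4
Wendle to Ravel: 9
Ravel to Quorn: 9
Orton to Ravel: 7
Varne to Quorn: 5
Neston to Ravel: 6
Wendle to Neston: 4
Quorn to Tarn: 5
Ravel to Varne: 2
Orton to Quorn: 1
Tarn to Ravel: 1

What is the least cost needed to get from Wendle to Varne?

$11

Candidate routes:
Wendle - Ravel - Varne: 9+2 = 11
Wendle - Neston - Ravel - Varne: 4+6+2 = 12
Wendle - Neston - Tarn - Quorn - Varne: 4+4+5+5 = 18
The minimum is $11 via Wendle - Ravel - Varne.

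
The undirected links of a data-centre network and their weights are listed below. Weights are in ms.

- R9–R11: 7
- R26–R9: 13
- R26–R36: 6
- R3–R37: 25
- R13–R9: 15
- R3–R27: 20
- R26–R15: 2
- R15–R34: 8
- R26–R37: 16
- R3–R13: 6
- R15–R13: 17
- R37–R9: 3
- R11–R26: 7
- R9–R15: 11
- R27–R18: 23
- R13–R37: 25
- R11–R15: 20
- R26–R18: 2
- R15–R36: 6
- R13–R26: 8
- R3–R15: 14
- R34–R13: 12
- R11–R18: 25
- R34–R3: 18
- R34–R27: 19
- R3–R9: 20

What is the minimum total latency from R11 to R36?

Candidate routes:
R11–R15–R36: 20+6 = 26
R11–R26–R15–R36: 7+2+6 = 15
R11–R9–R15–R36: 7+11+6 = 24
R11–R26–R36: 7+6 = 13
Cheapest is R11–R26–R36 at 13 ms.

13 ms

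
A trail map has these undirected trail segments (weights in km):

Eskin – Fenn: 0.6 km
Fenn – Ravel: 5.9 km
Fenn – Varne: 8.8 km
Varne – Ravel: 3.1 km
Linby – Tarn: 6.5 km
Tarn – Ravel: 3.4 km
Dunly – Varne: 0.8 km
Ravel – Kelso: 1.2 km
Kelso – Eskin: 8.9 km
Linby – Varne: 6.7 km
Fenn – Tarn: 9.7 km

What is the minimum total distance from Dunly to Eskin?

10.2 km

Candidate routes:
Dunly → Varne → Fenn → Eskin: 0.8+8.8+0.6 = 10.2
Dunly → Varne → Ravel → Fenn → Eskin: 0.8+3.1+5.9+0.6 = 10.4
Cheapest is Dunly → Varne → Fenn → Eskin at 10.2 km.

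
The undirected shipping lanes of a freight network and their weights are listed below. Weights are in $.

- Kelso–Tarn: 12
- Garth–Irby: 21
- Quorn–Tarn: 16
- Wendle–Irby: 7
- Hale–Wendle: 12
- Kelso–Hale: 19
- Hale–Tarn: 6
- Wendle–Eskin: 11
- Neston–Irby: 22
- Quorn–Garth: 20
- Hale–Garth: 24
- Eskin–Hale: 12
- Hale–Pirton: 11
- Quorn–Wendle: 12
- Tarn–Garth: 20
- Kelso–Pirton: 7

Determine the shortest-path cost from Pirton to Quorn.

Shortest distances from Pirton:
Pirton: 0
Kelso: 7  (via Pirton)
Hale: 11  (via Pirton)
Tarn: 17  (via Hale)
Wendle: 23  (via Hale)
Eskin: 23  (via Hale)
Irby: 30  (via Wendle)
Quorn: 33  (via Tarn)
Shortest route: Pirton → Hale → Tarn → Quorn = $33.

$33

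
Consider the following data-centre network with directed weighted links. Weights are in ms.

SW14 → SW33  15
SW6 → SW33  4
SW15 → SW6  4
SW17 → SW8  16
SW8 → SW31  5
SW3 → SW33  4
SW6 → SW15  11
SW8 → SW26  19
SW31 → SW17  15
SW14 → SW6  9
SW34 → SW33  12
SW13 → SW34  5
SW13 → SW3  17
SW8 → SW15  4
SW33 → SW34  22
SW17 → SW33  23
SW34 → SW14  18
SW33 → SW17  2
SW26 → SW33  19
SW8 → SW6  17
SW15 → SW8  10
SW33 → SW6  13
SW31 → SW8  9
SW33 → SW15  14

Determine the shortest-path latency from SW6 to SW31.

26 ms

Enumerating some paths:
SW6 → SW15 → SW8 → SW31: 11+10+5 = 26
SW6 → SW33 → SW17 → SW8 → SW31: 4+2+16+5 = 27
SW6 → SW33 → SW15 → SW8 → SW31: 4+14+10+5 = 33
Cheapest is SW6 → SW15 → SW8 → SW31 at 26 ms.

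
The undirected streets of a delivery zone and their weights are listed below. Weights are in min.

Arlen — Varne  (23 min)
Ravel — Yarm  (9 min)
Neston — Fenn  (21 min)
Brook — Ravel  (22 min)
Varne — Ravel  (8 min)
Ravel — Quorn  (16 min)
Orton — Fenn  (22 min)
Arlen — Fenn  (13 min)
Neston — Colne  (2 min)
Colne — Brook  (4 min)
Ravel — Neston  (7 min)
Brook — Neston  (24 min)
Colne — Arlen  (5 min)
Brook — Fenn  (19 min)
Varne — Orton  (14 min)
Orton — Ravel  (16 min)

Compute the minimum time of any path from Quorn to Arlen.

Enumerating some paths:
Quorn → Ravel → Varne → Arlen: 16+8+23 = 47
Quorn → Ravel → Neston → Colne → Arlen: 16+7+2+5 = 30
Cheapest is Quorn → Ravel → Neston → Colne → Arlen at 30 min.

30 min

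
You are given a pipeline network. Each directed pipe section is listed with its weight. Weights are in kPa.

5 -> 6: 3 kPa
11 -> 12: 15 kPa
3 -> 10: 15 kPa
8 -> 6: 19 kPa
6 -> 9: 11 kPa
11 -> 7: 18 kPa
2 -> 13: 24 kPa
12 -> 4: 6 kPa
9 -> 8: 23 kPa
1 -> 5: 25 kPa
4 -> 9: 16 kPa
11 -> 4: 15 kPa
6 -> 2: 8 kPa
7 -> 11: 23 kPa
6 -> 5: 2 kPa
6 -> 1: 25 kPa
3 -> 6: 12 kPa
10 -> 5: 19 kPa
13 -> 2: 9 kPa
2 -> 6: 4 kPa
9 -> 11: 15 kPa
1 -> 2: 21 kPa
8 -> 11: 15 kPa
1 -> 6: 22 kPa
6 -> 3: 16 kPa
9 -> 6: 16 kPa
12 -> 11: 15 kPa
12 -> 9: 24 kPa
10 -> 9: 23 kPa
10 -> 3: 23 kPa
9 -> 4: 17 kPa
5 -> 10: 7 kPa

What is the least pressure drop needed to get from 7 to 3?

86 kPa

Compare a few routes:
7 → 11 → 4 → 9 → 6 → 3: 23+15+16+16+16 = 86
7 → 11 → 4 → 9 → 6 → 5 → 10 → 3: 23+15+16+16+2+7+23 = 102
7 → 11 → 12 → 9 → 6 → 3: 23+15+24+16+16 = 94
7 → 11 → 12 → 4 → 9 → 6 → 3: 23+15+6+16+16+16 = 92
The minimum is 86 kPa via 7 → 11 → 4 → 9 → 6 → 3.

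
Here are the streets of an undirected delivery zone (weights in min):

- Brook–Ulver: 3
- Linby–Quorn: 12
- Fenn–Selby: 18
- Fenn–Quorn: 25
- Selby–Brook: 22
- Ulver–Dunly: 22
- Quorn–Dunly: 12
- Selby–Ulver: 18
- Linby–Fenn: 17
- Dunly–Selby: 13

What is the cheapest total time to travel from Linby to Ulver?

46 min

Shortest distances from Linby:
Linby: 0
Quorn: 12  (via Linby)
Fenn: 17  (via Linby)
Dunly: 24  (via Quorn)
Selby: 35  (via Fenn)
Ulver: 46  (via Dunly)
Shortest route: Linby–Quorn–Dunly–Ulver = 46 min.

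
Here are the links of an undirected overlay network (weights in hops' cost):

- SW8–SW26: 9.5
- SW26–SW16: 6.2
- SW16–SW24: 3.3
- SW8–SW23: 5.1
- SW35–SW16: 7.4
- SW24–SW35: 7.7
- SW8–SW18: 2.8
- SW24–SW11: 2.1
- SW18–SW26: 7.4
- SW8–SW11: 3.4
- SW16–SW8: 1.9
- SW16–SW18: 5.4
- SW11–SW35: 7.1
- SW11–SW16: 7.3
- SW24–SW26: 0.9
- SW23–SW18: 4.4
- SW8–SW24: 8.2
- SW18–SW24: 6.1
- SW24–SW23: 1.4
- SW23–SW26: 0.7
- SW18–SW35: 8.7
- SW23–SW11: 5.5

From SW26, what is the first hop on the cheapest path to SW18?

SW23

Compare a few routes:
SW26 → SW23 → SW18: 0.7+4.4 = 5.1
SW26 → SW24 → SW18: 0.9+6.1 = 7
SW26 → SW24 → SW23 → SW18: 0.9+1.4+4.4 = 6.7
Cheapest is SW26 → SW23 → SW18 at 5.1 hops' cost.
So from SW26 the first move is to SW23.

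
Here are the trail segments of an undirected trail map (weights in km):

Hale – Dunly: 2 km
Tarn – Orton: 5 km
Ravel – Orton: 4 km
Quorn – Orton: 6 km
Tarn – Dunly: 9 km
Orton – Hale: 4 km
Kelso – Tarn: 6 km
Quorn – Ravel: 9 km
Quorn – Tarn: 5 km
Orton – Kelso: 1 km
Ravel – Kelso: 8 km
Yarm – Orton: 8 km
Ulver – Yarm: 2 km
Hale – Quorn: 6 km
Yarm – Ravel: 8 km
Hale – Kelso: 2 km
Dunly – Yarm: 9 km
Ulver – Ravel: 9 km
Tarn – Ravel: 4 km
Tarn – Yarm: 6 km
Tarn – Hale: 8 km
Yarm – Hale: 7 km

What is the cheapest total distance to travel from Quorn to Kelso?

7 km

Settle nodes by increasing distance from Quorn:
Quorn: 0
Tarn: 5  (via Quorn)
Hale: 6  (via Quorn)
Orton: 6  (via Quorn)
Kelso: 7  (via Orton)
Shortest route: Quorn–Orton–Kelso = 7 km.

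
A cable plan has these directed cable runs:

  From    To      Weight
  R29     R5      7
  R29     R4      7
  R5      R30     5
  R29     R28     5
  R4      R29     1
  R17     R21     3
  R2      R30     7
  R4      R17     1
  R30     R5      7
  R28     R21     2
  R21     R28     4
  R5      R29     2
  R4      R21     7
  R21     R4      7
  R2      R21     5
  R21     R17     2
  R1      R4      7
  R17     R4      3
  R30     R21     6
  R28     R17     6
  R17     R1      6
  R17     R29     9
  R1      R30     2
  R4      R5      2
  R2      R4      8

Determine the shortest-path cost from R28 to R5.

Settle nodes by increasing distance from R28:
R28: 0
R21: 2  (via R28)
R17: 4  (via R21)
R4: 7  (via R17)
R29: 8  (via R4)
R5: 9  (via R4)
Shortest route: R28–R21–R17–R4–R5 = 9.

9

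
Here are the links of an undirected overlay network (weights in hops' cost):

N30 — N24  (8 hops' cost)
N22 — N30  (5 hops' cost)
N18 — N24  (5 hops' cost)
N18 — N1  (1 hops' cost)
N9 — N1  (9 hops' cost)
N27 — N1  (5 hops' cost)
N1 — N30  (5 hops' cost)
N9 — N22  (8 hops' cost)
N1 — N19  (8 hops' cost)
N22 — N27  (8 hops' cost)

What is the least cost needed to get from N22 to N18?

Compare a few routes:
N22 → N30 → N1 → N18: 5+5+1 = 11
N22 → N27 → N1 → N18: 8+5+1 = 14
Cheapest is N22 → N30 → N1 → N18 at 11 hops' cost.

11 hops' cost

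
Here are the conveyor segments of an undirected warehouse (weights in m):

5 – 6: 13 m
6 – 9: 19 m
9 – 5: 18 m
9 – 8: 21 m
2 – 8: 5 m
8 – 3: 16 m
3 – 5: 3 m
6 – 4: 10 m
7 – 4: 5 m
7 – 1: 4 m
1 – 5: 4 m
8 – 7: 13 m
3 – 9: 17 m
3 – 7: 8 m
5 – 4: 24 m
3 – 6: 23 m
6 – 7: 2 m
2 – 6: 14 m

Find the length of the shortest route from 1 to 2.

Candidate routes:
1–7–8–2: 4+13+5 = 22
1–7–6–2: 4+2+14 = 20
1–5–3–8–2: 4+3+16+5 = 28
The minimum is 20 m via 1–7–6–2.

20 m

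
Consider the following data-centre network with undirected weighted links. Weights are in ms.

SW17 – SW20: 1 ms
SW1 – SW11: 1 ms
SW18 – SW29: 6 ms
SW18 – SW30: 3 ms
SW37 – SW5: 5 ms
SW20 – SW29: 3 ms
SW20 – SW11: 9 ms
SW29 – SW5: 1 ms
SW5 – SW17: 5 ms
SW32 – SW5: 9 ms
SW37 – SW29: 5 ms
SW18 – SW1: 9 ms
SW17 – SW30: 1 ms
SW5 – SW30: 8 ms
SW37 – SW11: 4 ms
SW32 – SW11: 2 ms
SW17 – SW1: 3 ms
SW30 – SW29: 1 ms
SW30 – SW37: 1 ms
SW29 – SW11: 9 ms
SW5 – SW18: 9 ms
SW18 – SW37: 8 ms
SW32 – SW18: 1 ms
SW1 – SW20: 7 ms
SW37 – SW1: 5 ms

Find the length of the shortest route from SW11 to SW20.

Running Dijkstra from SW11:
SW11: 0
SW1: 1  (via SW11)
SW32: 2  (via SW11)
SW18: 3  (via SW32)
SW17: 4  (via SW1)
SW37: 4  (via SW11)
SW30: 5  (via SW17)
SW20: 5  (via SW17)
Shortest route: SW11–SW1–SW17–SW20 = 5 ms.

5 ms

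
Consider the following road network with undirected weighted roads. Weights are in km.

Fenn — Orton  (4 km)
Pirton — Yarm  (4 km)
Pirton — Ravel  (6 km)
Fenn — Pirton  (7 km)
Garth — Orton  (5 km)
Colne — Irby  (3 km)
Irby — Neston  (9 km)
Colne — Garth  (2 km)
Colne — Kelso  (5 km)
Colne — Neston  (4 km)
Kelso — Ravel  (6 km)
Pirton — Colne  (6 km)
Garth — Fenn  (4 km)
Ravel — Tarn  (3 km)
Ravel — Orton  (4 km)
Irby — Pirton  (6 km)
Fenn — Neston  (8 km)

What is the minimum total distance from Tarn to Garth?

Candidate routes:
Tarn–Ravel–Kelso–Colne–Garth: 3+6+5+2 = 16
Tarn–Ravel–Orton–Fenn–Garth: 3+4+4+4 = 15
Tarn–Ravel–Orton–Garth: 3+4+5 = 12
Tarn–Ravel–Pirton–Colne–Garth: 3+6+6+2 = 17
Cheapest is Tarn–Ravel–Orton–Garth at 12 km.

12 km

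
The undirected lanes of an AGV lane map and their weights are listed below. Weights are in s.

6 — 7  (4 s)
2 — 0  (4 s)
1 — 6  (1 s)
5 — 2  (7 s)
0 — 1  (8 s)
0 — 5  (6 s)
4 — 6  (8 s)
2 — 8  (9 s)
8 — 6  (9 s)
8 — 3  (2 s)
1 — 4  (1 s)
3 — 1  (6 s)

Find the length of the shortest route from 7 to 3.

11 s

Settle nodes by increasing distance from 7:
7: 0
6: 4  (via 7)
1: 5  (via 6)
4: 6  (via 1)
3: 11  (via 1)
Shortest route: 7–6–1–3 = 11 s.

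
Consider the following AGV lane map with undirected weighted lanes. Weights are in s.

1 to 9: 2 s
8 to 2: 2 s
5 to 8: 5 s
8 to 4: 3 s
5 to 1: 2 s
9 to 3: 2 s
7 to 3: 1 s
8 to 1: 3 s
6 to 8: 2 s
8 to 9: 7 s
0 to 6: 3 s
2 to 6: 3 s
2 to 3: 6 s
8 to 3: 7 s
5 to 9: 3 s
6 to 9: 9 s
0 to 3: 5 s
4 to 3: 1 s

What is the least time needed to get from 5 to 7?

Shortest distances from 5:
5: 0
1: 2  (via 5)
9: 3  (via 5)
3: 5  (via 9)
8: 5  (via 5)
4: 6  (via 3)
7: 6  (via 3)
Shortest route: 5–9–3–7 = 6 s.

6 s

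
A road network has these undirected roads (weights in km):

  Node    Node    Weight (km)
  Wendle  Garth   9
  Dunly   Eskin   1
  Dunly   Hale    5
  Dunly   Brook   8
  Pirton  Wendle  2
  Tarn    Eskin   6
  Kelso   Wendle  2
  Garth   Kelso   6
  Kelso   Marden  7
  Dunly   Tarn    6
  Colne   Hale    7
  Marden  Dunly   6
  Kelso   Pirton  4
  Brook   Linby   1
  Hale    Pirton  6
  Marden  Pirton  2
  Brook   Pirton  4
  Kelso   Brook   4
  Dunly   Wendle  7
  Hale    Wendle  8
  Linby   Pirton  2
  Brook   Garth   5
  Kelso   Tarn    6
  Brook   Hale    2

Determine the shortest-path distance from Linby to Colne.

10 km

Running Dijkstra from Linby:
Linby: 0
Brook: 1  (via Linby)
Pirton: 2  (via Linby)
Hale: 3  (via Brook)
Marden: 4  (via Pirton)
Wendle: 4  (via Pirton)
Kelso: 5  (via Brook)
Garth: 6  (via Brook)
Dunly: 8  (via Hale)
Eskin: 9  (via Dunly)
Colne: 10  (via Hale)
Shortest route: Linby → Brook → Hale → Colne = 10 km.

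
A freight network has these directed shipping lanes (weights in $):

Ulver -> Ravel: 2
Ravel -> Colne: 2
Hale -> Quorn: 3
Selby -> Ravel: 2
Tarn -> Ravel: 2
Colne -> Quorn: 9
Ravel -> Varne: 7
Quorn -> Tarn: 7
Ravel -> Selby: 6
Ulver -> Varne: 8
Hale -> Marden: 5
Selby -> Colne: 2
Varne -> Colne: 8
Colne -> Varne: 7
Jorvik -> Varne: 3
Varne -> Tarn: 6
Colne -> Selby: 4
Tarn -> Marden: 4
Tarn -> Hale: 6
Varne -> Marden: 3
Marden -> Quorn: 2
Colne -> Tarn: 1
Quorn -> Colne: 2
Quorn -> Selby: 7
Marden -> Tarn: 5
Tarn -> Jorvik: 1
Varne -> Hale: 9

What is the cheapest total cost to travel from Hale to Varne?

$10

Shortest distances from Hale:
Hale: 0
Quorn: 3  (via Hale)
Colne: 5  (via Quorn)
Marden: 5  (via Hale)
Tarn: 6  (via Colne)
Jorvik: 7  (via Tarn)
Ravel: 8  (via Tarn)
Selby: 9  (via Colne)
Varne: 10  (via Jorvik)
Shortest route: Hale → Quorn → Colne → Tarn → Jorvik → Varne = $10.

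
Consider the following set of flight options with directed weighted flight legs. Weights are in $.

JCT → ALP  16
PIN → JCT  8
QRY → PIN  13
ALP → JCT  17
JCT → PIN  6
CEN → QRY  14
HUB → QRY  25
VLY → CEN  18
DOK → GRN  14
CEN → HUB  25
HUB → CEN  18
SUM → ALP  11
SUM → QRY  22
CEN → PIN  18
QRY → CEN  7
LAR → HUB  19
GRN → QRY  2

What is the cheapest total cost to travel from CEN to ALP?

$42

Candidate routes:
CEN - PIN - JCT - ALP: 18+8+16 = 42
CEN - HUB - QRY - PIN - JCT - ALP: 25+25+13+8+16 = 87
CEN - QRY - PIN - JCT - ALP: 14+13+8+16 = 51
Cheapest is CEN - PIN - JCT - ALP at $42.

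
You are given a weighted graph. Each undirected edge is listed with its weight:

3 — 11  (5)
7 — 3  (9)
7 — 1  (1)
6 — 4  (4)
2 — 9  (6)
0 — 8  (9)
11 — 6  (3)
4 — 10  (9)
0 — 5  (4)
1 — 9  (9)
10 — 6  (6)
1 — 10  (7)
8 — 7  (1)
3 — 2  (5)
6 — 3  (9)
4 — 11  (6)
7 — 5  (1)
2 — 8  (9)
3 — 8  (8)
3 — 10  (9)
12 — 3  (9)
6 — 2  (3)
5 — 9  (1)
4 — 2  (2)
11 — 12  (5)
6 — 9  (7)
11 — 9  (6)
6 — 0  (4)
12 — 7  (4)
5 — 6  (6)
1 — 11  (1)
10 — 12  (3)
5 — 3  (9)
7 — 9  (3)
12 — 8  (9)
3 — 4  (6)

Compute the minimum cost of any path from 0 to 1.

Enumerating some paths:
0 - 6 - 11 - 1: 4+3+1 = 8
0 - 5 - 9 - 7 - 1: 4+1+3+1 = 9
0 - 5 - 7 - 1: 4+1+1 = 6
The minimum is 6 via 0 - 5 - 7 - 1.

6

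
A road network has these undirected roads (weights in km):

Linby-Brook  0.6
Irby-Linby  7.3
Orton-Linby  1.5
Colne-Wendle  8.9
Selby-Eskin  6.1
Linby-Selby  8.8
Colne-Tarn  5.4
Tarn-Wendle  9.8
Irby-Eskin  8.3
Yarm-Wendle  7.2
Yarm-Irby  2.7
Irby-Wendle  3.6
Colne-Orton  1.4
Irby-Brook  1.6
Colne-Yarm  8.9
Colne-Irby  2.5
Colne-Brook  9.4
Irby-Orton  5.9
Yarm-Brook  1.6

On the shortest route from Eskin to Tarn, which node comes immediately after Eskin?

Irby

Enumerating some paths:
Eskin → Irby → Yarm → Brook → Linby → Orton → Colne → Tarn: 8.3+2.7+1.6+0.6+1.5+1.4+5.4 = 21.5
Eskin → Irby → Colne → Tarn: 8.3+2.5+5.4 = 16.2
Eskin → Irby → Brook → Linby → Orton → Colne → Tarn: 8.3+1.6+0.6+1.5+1.4+5.4 = 18.8
Eskin → Irby → Orton → Colne → Tarn: 8.3+5.9+1.4+5.4 = 21
Cheapest is Eskin → Irby → Colne → Tarn at 16.2 km.
So from Eskin the first move is to Irby.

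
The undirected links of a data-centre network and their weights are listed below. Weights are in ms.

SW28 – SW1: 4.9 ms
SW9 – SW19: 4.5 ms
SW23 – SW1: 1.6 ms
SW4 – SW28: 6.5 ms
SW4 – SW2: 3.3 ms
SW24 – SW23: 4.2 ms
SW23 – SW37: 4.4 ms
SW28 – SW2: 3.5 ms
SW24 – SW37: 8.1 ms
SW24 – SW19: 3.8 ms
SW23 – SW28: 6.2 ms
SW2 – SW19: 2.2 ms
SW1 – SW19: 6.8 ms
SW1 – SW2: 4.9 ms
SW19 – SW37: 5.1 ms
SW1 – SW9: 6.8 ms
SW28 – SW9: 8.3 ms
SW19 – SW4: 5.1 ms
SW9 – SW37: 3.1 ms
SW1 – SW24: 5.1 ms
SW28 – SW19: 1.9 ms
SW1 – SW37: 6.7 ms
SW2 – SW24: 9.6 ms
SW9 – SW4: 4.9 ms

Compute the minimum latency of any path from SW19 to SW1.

6.8 ms

Candidate routes:
SW19 - SW1: 6.8 = 6.8
SW19 - SW2 - SW1: 2.2+4.9 = 7.1
Cheapest is SW19 - SW1 at 6.8 ms.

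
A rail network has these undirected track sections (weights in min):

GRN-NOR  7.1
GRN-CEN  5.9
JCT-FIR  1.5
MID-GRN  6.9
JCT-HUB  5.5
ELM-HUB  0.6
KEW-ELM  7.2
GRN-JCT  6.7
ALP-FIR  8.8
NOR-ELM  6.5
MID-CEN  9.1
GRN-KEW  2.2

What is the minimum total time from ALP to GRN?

17 min

Candidate routes:
ALP → FIR → JCT → GRN: 8.8+1.5+6.7 = 17
ALP → FIR → JCT → HUB → ELM → KEW → GRN: 8.8+1.5+5.5+0.6+7.2+2.2 = 25.8
Cheapest is ALP → FIR → JCT → GRN at 17 min.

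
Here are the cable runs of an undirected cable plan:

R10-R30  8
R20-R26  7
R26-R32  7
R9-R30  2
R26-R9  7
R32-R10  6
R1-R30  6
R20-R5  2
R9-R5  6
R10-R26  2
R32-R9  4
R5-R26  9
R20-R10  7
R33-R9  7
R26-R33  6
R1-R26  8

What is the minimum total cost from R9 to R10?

9

Shortest distances from R9:
R9: 0
R30: 2  (via R9)
R32: 4  (via R9)
R5: 6  (via R9)
R26: 7  (via R9)
R33: 7  (via R9)
R1: 8  (via R30)
R20: 8  (via R5)
R10: 9  (via R26)
Shortest route: R9 → R26 → R10 = 9.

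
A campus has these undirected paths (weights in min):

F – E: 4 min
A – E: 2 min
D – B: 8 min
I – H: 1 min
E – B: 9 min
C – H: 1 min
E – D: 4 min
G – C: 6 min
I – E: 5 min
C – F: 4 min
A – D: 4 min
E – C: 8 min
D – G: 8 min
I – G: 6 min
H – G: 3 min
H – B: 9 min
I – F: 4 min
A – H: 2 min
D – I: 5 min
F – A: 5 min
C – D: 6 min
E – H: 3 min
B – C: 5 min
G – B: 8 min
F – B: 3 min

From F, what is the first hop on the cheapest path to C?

Candidate routes:
F → E → H → C: 4+3+1 = 8
F → C: 4 = 4
F → I → H → C: 4+1+1 = 6
F → B → C: 3+5 = 8
The minimum is 4 min via F → C.
So from F the first move is to C.

C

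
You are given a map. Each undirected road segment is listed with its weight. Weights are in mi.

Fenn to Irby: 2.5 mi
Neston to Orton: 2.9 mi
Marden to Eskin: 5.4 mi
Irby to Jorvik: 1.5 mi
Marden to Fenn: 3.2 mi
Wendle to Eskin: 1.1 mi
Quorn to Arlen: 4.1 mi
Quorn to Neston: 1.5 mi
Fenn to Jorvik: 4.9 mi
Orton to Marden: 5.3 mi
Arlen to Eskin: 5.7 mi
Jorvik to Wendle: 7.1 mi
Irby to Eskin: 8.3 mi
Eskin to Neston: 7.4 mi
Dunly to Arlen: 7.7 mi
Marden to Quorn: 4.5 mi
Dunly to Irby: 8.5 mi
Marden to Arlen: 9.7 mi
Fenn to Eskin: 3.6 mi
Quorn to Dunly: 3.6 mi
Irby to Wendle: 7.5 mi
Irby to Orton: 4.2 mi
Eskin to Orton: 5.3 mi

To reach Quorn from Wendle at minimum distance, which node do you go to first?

Eskin

Enumerating some paths:
Wendle → Eskin → Neston → Quorn: 1.1+7.4+1.5 = 10
Wendle → Eskin → Orton → Neston → Quorn: 1.1+5.3+2.9+1.5 = 10.8
Cheapest is Wendle → Eskin → Neston → Quorn at 10 mi.
So from Wendle the first move is to Eskin.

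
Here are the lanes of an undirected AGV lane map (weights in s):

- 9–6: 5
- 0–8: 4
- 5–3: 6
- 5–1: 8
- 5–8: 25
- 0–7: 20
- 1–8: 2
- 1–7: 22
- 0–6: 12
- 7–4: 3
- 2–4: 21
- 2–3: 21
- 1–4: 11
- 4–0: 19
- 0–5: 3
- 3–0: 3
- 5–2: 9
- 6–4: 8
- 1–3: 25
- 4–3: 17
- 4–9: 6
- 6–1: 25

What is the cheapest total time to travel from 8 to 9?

Candidate routes:
8–1–4–6–9: 2+11+8+5 = 26
8–0–6–9: 4+12+5 = 21
8–1–4–9: 2+11+6 = 19
The minimum is 19 s via 8–1–4–9.

19 s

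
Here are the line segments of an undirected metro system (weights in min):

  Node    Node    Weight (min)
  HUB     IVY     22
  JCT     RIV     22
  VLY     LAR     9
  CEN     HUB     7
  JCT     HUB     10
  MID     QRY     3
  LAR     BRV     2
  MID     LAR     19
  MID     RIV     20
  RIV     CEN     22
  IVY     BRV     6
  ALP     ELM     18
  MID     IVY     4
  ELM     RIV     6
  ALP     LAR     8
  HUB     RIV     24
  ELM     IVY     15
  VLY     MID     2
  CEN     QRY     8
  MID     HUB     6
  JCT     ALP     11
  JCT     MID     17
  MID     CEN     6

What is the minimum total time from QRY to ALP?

22 min

Compare a few routes:
QRY - MID - HUB - JCT - ALP: 3+6+10+11 = 30
QRY - MID - VLY - LAR - ALP: 3+2+9+8 = 22
QRY - MID - IVY - BRV - LAR - ALP: 3+4+6+2+8 = 23
The minimum is 22 min via QRY - MID - VLY - LAR - ALP.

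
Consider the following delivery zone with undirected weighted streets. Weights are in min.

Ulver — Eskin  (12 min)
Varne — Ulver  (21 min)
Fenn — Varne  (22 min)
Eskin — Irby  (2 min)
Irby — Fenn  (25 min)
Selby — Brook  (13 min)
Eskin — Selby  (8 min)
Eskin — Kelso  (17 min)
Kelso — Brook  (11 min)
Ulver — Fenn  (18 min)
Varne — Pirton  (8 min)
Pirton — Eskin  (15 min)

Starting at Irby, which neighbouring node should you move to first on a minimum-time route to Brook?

Eskin

Enumerating some paths:
Irby - Eskin - Kelso - Brook: 2+17+11 = 30
Irby - Eskin - Selby - Brook: 2+8+13 = 23
Cheapest is Irby - Eskin - Selby - Brook at 23 min.
So from Irby the first move is to Eskin.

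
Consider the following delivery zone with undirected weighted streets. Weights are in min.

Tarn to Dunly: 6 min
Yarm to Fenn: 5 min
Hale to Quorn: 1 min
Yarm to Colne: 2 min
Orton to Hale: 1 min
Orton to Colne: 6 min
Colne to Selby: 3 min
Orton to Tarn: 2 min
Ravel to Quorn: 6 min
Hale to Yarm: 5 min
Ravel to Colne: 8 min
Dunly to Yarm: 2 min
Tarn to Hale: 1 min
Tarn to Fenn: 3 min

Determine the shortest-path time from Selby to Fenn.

Enumerating some paths:
Selby - Colne - Orton - Tarn - Fenn: 3+6+2+3 = 14
Selby - Colne - Yarm - Hale - Tarn - Fenn: 3+2+5+1+3 = 14
Selby - Colne - Yarm - Fenn: 3+2+5 = 10
Selby - Colne - Orton - Hale - Tarn - Fenn: 3+6+1+1+3 = 14
Cheapest is Selby - Colne - Yarm - Fenn at 10 min.

10 min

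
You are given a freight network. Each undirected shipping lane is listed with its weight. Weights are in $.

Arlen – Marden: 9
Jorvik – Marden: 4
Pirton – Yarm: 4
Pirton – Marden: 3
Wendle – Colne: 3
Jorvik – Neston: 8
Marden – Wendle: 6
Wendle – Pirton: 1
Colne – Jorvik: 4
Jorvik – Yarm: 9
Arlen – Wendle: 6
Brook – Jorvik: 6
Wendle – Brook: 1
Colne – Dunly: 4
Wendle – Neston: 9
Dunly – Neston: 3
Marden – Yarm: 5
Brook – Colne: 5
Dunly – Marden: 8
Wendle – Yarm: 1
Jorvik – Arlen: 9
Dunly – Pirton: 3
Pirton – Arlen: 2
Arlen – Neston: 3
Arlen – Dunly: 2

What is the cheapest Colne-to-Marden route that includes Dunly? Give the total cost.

Best Colne to Dunly: Colne–Dunly costing 4
Best Dunly to Marden: Dunly–Pirton–Marden costing 6
Total via Dunly: 4 + 6 = $10.

$10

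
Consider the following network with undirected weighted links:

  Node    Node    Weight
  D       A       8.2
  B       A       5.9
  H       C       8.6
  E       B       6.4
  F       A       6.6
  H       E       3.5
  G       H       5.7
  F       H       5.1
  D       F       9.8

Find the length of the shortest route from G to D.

20.6

Compare a few routes:
G → H → F → A → D: 5.7+5.1+6.6+8.2 = 25.6
G → H → F → D: 5.7+5.1+9.8 = 20.6
Cheapest is G → H → F → D at 20.6.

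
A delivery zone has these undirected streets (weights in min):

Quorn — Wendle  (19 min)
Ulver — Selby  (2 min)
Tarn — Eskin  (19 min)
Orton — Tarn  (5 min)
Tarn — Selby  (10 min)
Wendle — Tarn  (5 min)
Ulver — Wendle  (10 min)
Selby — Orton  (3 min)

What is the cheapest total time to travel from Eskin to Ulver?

Settle nodes by increasing distance from Eskin:
Eskin: 0
Tarn: 19  (via Eskin)
Orton: 24  (via Tarn)
Wendle: 24  (via Tarn)
Selby: 27  (via Orton)
Ulver: 29  (via Selby)
Shortest route: Eskin → Tarn → Orton → Selby → Ulver = 29 min.

29 min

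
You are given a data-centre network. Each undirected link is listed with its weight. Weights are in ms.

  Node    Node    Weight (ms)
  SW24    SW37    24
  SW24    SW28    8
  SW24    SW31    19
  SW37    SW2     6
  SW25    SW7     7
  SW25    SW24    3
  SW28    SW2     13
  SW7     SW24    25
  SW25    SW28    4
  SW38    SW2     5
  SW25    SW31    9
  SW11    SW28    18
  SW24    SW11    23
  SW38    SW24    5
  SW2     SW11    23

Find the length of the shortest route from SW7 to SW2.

20 ms

Enumerating some paths:
SW7–SW25–SW28–SW2: 7+4+13 = 24
SW7–SW25–SW24–SW38–SW2: 7+3+5+5 = 20
The minimum is 20 ms via SW7–SW25–SW24–SW38–SW2.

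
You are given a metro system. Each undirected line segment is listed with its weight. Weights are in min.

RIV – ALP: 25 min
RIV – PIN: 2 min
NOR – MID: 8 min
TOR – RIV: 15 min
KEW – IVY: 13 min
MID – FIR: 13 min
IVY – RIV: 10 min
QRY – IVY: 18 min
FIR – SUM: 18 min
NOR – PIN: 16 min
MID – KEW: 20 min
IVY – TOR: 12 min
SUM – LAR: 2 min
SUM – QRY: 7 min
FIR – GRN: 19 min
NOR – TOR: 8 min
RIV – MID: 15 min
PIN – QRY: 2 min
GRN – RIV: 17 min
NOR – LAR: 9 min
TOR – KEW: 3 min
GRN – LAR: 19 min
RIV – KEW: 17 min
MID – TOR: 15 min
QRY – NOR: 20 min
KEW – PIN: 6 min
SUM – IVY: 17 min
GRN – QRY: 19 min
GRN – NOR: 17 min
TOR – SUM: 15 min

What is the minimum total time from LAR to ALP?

Running Dijkstra from LAR:
LAR: 0
SUM: 2  (via LAR)
NOR: 9  (via LAR)
QRY: 9  (via SUM)
PIN: 11  (via QRY)
RIV: 13  (via PIN)
MID: 17  (via NOR)
TOR: 17  (via SUM)
KEW: 17  (via PIN)
IVY: 19  (via SUM)
GRN: 19  (via LAR)
FIR: 20  (via SUM)
ALP: 38  (via RIV)
Shortest route: LAR–SUM–QRY–PIN–RIV–ALP = 38 min.

38 min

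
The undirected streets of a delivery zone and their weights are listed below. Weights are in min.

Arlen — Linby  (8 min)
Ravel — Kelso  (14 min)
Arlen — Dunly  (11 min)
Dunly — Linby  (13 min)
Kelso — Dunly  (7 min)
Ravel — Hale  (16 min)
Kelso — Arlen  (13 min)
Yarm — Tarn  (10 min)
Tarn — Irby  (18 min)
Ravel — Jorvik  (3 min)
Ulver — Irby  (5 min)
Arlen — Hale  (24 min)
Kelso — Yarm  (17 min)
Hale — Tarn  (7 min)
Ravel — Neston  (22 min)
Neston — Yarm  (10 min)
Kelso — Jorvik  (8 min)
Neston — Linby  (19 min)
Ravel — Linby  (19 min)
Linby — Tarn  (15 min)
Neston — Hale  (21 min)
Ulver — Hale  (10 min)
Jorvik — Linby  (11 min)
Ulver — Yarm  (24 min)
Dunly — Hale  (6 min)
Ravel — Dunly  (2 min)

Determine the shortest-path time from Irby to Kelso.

28 min

Enumerating some paths:
Irby - Ulver - Hale - Dunly - Ravel - Jorvik - Kelso: 5+10+6+2+3+8 = 34
Irby - Ulver - Hale - Dunly - Kelso: 5+10+6+7 = 28
Cheapest is Irby - Ulver - Hale - Dunly - Kelso at 28 min.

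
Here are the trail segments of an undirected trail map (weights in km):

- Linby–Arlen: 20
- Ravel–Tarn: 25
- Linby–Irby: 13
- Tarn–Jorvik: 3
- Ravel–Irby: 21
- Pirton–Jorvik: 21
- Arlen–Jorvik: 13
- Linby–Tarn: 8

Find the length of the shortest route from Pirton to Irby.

45 km

Running Dijkstra from Pirton:
Pirton: 0
Jorvik: 21  (via Pirton)
Tarn: 24  (via Jorvik)
Linby: 32  (via Tarn)
Arlen: 34  (via Jorvik)
Irby: 45  (via Linby)
Shortest route: Pirton → Jorvik → Tarn → Linby → Irby = 45 km.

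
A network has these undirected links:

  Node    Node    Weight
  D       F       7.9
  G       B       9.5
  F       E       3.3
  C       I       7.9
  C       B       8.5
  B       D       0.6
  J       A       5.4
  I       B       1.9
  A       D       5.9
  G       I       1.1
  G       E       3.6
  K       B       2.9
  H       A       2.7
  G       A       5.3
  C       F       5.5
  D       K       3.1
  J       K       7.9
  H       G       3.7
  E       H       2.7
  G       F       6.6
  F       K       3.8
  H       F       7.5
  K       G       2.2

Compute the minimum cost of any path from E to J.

10.8

Settle nodes by increasing distance from E:
E: 0
H: 2.7  (via E)
F: 3.3  (via E)
G: 3.6  (via E)
I: 4.7  (via G)
A: 5.4  (via H)
K: 5.8  (via G)
B: 6.6  (via I)
D: 7.2  (via B)
C: 8.8  (via F)
J: 10.8  (via A)
Shortest route: E → H → A → J = 10.8.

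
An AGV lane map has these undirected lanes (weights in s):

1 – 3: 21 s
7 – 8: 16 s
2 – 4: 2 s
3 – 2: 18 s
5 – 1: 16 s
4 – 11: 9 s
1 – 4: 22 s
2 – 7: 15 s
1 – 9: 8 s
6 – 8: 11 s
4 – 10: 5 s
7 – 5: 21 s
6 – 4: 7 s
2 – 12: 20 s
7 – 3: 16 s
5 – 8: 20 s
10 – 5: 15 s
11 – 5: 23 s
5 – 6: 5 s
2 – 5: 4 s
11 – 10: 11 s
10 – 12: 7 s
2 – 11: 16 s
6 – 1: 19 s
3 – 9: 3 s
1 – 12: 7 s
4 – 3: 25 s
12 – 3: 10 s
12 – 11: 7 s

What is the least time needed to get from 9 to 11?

20 s

Running Dijkstra from 9:
9: 0
3: 3  (via 9)
1: 8  (via 9)
12: 13  (via 3)
7: 19  (via 3)
10: 20  (via 12)
11: 20  (via 12)
Shortest route: 9 → 3 → 12 → 11 = 20 s.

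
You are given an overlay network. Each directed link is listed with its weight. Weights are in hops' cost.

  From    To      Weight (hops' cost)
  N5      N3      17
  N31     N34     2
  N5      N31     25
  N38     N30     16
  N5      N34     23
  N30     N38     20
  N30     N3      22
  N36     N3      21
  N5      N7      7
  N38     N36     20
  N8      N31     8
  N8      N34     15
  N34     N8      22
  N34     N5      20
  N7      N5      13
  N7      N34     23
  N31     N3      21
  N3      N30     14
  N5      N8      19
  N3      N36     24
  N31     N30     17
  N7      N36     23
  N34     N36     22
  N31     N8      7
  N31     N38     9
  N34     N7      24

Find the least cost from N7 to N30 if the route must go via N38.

Shortest N7→N38: N7 → N5 → N31 → N38 = 47
Shortest N38→N30: N38 → N30 = 16
Total via N38: 47 + 16 = 63 hops' cost.

63 hops' cost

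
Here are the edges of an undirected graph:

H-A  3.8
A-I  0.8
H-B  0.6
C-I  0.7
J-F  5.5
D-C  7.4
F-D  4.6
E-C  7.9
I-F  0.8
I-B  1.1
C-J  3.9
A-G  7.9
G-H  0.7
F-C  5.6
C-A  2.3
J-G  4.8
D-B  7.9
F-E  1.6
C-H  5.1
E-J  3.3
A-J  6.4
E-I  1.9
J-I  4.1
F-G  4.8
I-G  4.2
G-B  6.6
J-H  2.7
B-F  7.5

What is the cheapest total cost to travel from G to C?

3.1

Compare a few routes:
G - H - B - I - C: 0.7+0.6+1.1+0.7 = 3.1
G - I - C: 4.2+0.7 = 4.9
G - H - B - I - A - C: 0.7+0.6+1.1+0.8+2.3 = 5.5
Cheapest is G - H - B - I - C at 3.1.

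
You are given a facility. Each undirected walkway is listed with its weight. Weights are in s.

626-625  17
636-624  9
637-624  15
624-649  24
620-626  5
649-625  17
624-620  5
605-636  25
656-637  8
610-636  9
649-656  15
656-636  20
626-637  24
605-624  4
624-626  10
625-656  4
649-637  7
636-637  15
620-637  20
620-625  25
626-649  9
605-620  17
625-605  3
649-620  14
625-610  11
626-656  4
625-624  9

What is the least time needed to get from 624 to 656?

Settle nodes by increasing distance from 624:
624: 0
605: 4  (via 624)
620: 5  (via 624)
625: 7  (via 605)
636: 9  (via 624)
626: 10  (via 624)
656: 11  (via 625)
Shortest route: 624–605–625–656 = 11 s.

11 s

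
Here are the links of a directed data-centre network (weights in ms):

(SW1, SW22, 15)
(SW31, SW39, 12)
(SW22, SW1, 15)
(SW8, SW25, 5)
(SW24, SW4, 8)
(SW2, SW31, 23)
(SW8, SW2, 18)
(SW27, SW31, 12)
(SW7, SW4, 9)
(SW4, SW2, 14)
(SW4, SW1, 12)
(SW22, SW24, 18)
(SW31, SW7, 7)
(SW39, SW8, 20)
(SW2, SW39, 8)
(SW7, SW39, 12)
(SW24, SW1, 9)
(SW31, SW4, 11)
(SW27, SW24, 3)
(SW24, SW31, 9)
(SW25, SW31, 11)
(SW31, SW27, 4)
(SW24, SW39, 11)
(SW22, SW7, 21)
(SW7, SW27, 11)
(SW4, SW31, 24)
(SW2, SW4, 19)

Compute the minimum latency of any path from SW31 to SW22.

31 ms

Candidate routes:
SW31 - SW4 - SW1 - SW22: 11+12+15 = 38
SW31 - SW27 - SW24 - SW1 - SW22: 4+3+9+15 = 31
Cheapest is SW31 - SW27 - SW24 - SW1 - SW22 at 31 ms.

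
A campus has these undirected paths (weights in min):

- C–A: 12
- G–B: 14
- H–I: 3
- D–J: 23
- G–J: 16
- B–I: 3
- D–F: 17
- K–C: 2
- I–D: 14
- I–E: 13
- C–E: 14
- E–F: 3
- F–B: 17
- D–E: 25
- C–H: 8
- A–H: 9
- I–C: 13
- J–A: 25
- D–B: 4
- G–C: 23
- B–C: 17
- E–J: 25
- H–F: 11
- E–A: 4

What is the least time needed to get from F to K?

Running Dijkstra from F:
F: 0
E: 3  (via F)
A: 7  (via E)
H: 11  (via F)
I: 14  (via H)
B: 17  (via F)
C: 17  (via E)
D: 17  (via F)
K: 19  (via C)
Shortest route: F → E → C → K = 19 min.

19 min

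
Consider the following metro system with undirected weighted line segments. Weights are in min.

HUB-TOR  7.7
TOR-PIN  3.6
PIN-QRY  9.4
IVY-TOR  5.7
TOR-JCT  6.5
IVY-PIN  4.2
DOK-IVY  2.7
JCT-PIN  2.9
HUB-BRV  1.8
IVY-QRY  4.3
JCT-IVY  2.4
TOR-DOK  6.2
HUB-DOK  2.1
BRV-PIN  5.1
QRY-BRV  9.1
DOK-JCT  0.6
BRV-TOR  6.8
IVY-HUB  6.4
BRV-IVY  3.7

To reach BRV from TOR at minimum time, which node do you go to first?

BRV

Candidate routes:
TOR–HUB–BRV: 7.7+1.8 = 9.5
TOR–PIN–BRV: 3.6+5.1 = 8.7
TOR–BRV: 6.8 = 6.8
TOR–IVY–BRV: 5.7+3.7 = 9.4
Cheapest is TOR–BRV at 6.8 min.
So from TOR the first move is to BRV.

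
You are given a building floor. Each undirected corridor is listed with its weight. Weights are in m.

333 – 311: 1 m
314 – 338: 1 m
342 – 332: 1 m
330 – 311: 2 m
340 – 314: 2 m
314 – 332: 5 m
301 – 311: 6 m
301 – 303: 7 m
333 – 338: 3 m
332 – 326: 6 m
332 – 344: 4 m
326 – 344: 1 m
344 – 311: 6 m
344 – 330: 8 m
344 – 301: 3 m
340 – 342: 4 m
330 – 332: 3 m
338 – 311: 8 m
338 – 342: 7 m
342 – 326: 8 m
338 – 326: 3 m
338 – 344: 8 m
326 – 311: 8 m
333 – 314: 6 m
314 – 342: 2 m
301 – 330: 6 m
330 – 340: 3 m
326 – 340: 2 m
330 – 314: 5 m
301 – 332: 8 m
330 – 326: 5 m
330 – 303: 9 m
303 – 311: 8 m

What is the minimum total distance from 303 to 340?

12 m

Settle nodes by increasing distance from 303:
303: 0
301: 7  (via 303)
311: 8  (via 303)
333: 9  (via 311)
330: 9  (via 303)
344: 10  (via 301)
326: 11  (via 344)
340: 12  (via 330)
Shortest route: 303–330–340 = 12 m.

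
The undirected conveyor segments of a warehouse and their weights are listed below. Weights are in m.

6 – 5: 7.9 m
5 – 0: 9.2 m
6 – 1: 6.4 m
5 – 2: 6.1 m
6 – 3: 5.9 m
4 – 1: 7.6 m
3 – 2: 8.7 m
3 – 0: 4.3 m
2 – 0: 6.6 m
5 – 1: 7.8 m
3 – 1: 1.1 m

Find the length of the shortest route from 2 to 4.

Enumerating some paths:
2 → 0 → 3 → 1 → 4: 6.6+4.3+1.1+7.6 = 19.6
2 → 3 → 1 → 4: 8.7+1.1+7.6 = 17.4
The minimum is 17.4 m via 2 → 3 → 1 → 4.

17.4 m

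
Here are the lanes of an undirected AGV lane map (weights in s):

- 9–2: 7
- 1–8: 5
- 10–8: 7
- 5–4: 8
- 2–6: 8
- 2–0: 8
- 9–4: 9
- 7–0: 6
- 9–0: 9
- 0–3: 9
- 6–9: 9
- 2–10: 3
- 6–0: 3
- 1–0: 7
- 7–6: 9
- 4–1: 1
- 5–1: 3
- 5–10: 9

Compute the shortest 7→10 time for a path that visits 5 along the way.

25 s

Best 7 to 5: 7 → 0 → 1 → 5 costing 16
Shortest 5→10: 5 → 10 = 9
Total via 5: 16 + 9 = 25 s.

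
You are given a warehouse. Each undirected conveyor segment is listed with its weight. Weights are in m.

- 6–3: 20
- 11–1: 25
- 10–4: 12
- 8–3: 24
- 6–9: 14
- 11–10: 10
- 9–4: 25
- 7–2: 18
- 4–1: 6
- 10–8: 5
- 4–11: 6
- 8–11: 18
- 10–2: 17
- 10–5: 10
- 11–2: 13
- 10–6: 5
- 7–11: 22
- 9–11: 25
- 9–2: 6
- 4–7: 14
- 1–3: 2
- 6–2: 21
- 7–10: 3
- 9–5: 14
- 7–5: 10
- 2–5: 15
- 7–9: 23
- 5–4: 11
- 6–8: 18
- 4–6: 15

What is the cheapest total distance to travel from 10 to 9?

19 m

Compare a few routes:
10 → 2 → 9: 17+6 = 23
10 → 6 → 9: 5+14 = 19
The minimum is 19 m via 10 → 6 → 9.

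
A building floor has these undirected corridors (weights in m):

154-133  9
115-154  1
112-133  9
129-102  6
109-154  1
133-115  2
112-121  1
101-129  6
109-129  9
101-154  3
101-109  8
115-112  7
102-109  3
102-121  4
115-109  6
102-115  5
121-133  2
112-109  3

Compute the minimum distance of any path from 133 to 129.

Settle nodes by increasing distance from 133:
133: 0
115: 2  (via 133)
121: 2  (via 133)
154: 3  (via 115)
112: 3  (via 121)
109: 4  (via 154)
102: 6  (via 121)
101: 6  (via 154)
129: 12  (via 102)
Shortest route: 133 → 121 → 102 → 129 = 12 m.

12 m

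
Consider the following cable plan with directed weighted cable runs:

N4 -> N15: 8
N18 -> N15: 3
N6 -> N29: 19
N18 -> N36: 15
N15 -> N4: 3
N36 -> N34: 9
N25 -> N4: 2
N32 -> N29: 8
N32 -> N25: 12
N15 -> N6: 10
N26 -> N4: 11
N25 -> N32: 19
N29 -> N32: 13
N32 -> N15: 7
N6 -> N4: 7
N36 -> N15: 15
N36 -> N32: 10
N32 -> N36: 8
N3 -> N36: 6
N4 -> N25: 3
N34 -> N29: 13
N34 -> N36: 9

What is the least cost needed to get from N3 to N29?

24

Enumerating some paths:
N3 → N36 → N15 → N6 → N29: 6+15+10+19 = 50
N3 → N36 → N34 → N29: 6+9+13 = 28
N3 → N36 → N32 → N29: 6+10+8 = 24
The minimum is 24 via N3 → N36 → N32 → N29.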